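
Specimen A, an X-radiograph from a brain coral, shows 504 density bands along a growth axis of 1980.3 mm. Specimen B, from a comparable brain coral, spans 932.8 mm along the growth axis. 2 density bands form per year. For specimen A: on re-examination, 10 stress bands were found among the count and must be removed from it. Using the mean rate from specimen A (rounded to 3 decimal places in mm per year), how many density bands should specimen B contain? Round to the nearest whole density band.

Specimen A: correcting the raw count gives 504 − 10 = 494 true density bands.
Specimen A: with 2 density bands per year, 494 / 2 = 247 years.
A: Extension rate ≈ 1980.3 / 247 = 8.017 mm per year.
Specimen B: 932.8 mm / 8.017 mm per year = 116.35 years; at 2 density bands per year that is 116.35 × 2 ≈ 233 density bands.

233 density bands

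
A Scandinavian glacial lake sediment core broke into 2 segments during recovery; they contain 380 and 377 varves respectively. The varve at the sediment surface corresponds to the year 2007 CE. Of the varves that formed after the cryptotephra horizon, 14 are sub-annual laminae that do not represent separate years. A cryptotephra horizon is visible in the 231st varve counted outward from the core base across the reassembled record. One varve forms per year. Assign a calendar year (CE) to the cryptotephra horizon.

Total varves = 380 + 377 = 757.
The cryptotephra horizon sits at varve 231 from the core base, so 757 − 231 = 526 varves formed after it.
526 − 14 false = 512 true varves after the cryptotephra horizon.
2007 − 512 = 1495 CE.

1495 CE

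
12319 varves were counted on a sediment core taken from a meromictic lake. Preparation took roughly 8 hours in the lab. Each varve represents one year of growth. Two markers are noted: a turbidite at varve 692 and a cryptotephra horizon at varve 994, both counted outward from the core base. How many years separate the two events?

The two markers are separated by 994 − 692 = 302 varves.
That is 302 years at one varve per year.

302 years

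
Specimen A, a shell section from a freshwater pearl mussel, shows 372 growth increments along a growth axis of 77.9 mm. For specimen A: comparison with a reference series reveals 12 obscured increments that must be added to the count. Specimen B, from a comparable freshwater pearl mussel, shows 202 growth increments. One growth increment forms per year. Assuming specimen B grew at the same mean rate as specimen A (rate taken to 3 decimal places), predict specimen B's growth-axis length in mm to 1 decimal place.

Specimen A: adjusted count: 372 + 12 = 384 growth increments.
A: Extension rate ≈ 77.9 / 384 = 0.203 mm per year.
For B, 0.203 mm/year × 202 years = 41.0 mm.

41.0 mm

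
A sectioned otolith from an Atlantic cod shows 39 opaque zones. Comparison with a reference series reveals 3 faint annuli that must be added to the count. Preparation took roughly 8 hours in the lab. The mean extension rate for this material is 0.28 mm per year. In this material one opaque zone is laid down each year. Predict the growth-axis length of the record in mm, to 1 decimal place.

After corrections the count is 39 + 3 = 42 opaque zones.
42 years at 0.28 mm/year gives 0.28 × 42 = 11.8 mm.

11.8 mm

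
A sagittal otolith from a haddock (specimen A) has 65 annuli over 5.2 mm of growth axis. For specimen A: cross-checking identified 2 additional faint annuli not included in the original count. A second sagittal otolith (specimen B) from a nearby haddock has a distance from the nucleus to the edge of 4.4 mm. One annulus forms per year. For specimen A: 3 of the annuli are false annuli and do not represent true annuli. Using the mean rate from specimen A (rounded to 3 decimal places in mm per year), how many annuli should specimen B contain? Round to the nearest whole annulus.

54 annuli

Specimen A: after corrections the count is 65 − 3 + 2 = 64 annuli.
A: Mean rate = 5.2 mm / 64 years ≈ 0.081 mm per year.
For B, 4.4 / 0.081 = 54.32 years ≈ 54 annuli.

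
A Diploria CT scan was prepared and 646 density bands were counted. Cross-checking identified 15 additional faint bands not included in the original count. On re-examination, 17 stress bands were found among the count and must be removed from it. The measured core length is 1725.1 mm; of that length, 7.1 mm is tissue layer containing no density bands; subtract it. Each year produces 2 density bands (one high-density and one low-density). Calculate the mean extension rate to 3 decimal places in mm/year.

5.335 mm/year

Correcting the raw count gives 646 − 17 + 15 = 644 true density bands.
Dividing by 2 density bands per year: 644 / 2 = 322 years.
The growth record spans 1725.1 − 7.1 = 1718.0 mm.
1718.0 mm over 322 years gives 1718.0 / 322 ≈ 5.335 mm/year.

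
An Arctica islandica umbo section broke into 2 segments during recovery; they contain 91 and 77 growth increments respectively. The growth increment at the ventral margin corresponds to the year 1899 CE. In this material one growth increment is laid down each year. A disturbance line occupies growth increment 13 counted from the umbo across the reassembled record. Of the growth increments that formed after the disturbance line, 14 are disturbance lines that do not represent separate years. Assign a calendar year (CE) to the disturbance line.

1758 CE

Total growth increments = 91 + 77 = 168.
168 − 13 = 155 growth increments lie beyond the disturbance line toward the ventral margin.
Excluding 14 false growth increments: 155 − 14 = 141.
Counting back 141 years from 1899 CE places the disturbance line in 1899 − 141 = 1758 CE.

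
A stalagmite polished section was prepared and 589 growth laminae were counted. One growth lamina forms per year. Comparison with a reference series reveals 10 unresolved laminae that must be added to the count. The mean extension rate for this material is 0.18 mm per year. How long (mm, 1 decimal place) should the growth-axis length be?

107.8 mm

True growth lamina count = 589 + 10 = 599.
599 years at 0.18 mm/year gives 0.18 × 599 = 107.8 mm.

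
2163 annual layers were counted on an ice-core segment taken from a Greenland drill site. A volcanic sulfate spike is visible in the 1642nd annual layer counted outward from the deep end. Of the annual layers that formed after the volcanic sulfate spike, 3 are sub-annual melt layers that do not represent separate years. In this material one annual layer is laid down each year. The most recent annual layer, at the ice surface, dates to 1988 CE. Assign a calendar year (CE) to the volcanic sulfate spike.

2163 − 1642 = 521 annual layers lie beyond the volcanic sulfate spike toward the ice surface.
Excluding 3 false annual layers: 521 − 3 = 518.
The annual layer at the ice surface is 1988 CE, so the volcanic sulfate spike dates to 1988 − 518 = 1470 CE.

1470 CE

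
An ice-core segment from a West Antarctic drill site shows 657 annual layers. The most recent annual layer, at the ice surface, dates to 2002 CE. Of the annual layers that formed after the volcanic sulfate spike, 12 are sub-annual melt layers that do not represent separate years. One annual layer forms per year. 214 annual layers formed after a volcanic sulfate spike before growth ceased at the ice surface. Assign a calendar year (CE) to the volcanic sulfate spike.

214 annual layers formed after the volcanic sulfate spike.
Removing the 12 false annual layers leaves 214 − 12 = 202 true annual layers beyond the volcanic sulfate spike.
2002 − 202 = 1800 CE.

1800 CE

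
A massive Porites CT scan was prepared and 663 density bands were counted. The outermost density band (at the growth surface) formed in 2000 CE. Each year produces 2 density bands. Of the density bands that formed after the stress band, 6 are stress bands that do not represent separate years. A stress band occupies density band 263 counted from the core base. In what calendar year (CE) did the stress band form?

1803 CE

663 − 263 = 400 density bands lie beyond the stress band toward the growth surface.
400 − 6 false = 394 true density bands after the stress band.
Dividing by 2 density bands per year: 394 / 2 = 197 years.
The density band at the growth surface is 2000 CE, so the stress band dates to 2000 − 197 = 1803 CE.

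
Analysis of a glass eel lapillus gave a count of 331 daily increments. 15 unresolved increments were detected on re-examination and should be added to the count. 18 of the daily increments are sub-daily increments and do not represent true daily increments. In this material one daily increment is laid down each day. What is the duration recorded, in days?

328 days

After corrections the count is 331 − 18 + 15 = 328 daily increments.
With a one-to-one daily increment periodicity this is 328 days.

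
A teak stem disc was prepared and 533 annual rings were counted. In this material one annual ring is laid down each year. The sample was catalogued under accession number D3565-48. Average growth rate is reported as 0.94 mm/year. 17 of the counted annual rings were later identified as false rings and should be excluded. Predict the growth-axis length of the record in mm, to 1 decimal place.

485.0 mm

Adjusted count: 533 − 17 = 516 annual rings.
Length ≈ 0.94 × 516 = 485.0 mm.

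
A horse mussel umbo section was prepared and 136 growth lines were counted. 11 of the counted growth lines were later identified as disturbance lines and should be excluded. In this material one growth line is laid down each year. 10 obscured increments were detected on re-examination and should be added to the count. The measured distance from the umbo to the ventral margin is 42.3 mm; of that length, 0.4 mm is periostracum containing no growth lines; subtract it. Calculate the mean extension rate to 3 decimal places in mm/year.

0.310 mm/year

Adjusted count: 136 − 11 + 10 = 135 growth lines.
The growth record spans 42.3 − 0.4 = 41.9 mm.
41.9 mm over 135 years gives 41.9 / 135 ≈ 0.310 mm/year.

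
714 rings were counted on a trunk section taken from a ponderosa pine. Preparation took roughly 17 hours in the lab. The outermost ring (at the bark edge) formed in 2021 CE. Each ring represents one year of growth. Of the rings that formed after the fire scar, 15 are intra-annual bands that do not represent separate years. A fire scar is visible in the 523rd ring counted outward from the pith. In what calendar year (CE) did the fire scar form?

1845 CE

Between ring 523 and the bark edge there are 714 − 523 = 191 rings.
Excluding 15 false rings: 191 − 15 = 176.
Counting back 176 years from 2021 CE places the fire scar in 2021 − 176 = 1845 CE.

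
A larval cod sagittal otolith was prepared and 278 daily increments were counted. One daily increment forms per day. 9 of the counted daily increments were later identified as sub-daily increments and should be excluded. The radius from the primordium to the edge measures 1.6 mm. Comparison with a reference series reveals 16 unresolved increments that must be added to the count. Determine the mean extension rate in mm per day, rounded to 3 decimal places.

Correcting the raw count gives 278 − 9 + 16 = 285 true daily increments.
Mean rate = 1.6 mm / 285 days ≈ 0.006 mm per day.

0.006 mm per day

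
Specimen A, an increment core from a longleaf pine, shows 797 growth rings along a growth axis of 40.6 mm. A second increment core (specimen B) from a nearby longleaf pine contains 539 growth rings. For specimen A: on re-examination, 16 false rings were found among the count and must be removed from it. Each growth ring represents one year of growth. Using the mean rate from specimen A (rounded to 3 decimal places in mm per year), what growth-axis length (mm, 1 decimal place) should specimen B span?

Specimen A: correcting the raw count gives 797 − 16 = 781 true growth rings.
A: Mean rate = 40.6 mm / 781 years ≈ 0.052 mm per year.
Length of B = 0.052 × 539 = 28.0 mm.

28.0 mm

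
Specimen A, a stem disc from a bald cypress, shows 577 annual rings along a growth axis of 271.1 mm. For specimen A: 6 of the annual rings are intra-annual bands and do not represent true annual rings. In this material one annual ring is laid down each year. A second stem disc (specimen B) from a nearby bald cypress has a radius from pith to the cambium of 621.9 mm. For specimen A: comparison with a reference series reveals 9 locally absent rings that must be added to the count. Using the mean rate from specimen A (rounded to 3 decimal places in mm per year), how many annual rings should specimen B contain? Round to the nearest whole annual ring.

Specimen A: correcting the raw count gives 577 − 6 + 9 = 580 true annual rings.
A: Extension rate ≈ 271.1 / 580 = 0.467 mm per year.
For B, 621.9 / 0.467 = 1331.69 years ≈ 1332 annual rings.

1332 annual rings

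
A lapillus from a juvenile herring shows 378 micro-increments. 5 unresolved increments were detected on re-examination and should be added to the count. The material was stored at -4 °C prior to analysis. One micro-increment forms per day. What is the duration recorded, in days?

383 days

Correcting the raw count gives 378 + 5 = 383 true micro-increments.
With a one-to-one micro-increment periodicity this is 383 days.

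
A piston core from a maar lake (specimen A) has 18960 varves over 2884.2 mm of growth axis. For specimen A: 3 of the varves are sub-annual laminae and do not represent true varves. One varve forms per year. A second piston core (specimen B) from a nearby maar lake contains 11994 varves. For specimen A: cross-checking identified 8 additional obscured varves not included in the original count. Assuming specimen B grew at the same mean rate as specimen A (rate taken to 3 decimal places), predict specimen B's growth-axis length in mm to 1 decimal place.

Specimen A: correcting the raw count gives 18960 − 3 + 8 = 18965 true varves.
A: 2884.2 mm over 18965 years gives 2884.2 / 18965 ≈ 0.152 mm per year.
Length of B = 0.152 × 11994 = 1823.1 mm.

1823.1 mm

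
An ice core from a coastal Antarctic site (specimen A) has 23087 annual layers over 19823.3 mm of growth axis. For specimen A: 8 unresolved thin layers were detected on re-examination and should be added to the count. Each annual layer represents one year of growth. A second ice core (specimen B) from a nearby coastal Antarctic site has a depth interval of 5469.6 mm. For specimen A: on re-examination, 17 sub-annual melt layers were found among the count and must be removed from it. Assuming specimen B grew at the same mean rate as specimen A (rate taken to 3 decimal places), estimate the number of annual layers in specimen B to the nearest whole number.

6367 annual layers

Specimen A: correcting the raw count gives 23087 − 17 + 8 = 23078 true annual layers.
A: Extension rate ≈ 19823.3 / 23078 = 0.859 mm/yr.
B spans 5469.6 / 0.859 = 6367.40 years ≈ 6367 annual layers.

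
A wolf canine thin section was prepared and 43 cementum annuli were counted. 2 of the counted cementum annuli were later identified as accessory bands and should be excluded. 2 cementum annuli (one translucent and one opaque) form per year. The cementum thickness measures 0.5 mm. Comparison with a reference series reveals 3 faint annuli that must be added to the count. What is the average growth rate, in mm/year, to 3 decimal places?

0.023 mm/year

True cementum annulus count = 43 − 2 + 3 = 44.
Dividing by 2 cementum annuli per year: 44 / 2 = 22 years.
Extension rate ≈ 0.5 / 22 = 0.023 mm/year.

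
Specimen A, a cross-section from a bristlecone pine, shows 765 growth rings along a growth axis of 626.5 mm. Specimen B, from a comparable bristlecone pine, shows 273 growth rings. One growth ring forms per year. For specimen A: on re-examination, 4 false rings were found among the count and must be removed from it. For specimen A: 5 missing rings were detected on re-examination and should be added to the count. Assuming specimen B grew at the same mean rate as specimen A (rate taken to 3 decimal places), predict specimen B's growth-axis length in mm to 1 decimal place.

Specimen A: correcting the raw count gives 765 − 4 + 5 = 766 true growth rings.
A: Extension rate ≈ 626.5 / 766 = 0.818 mm per year.
B's length ≈ 0.818 × 273 = 223.3 mm.

223.3 mm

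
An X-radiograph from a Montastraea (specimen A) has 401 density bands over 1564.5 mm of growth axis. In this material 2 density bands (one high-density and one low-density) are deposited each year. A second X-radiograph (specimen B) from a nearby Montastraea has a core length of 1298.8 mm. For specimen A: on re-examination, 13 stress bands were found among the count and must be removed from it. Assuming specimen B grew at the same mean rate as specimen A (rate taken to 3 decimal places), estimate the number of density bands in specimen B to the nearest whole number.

Specimen A: after corrections the count is 401 − 13 = 388 density bands.
Specimen A: 388 density bands at 2 per year is 388 / 2 = 194 years.
A: Extension rate ≈ 1564.5 / 194 = 8.064 mm/year.
For B, 1298.8 / 8.064 = 161.06 years; at 2 density bands per year that is 161.06 × 2 ≈ 322 density bands.

322 density bands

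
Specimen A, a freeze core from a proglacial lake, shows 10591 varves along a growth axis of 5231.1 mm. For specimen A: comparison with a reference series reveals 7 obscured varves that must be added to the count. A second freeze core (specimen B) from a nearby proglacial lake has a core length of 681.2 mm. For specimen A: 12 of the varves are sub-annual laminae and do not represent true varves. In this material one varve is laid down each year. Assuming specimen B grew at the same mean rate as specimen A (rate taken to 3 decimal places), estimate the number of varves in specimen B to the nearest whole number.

1379 varves

Specimen A: correcting the raw count gives 10591 − 12 + 7 = 10586 true varves.
A: Mean rate = 5231.1 mm / 10586 years ≈ 0.494 mm/yr.
Specimen B: 681.2 mm / 0.494 mm per year = 1378.95 years ≈ 1379 varves.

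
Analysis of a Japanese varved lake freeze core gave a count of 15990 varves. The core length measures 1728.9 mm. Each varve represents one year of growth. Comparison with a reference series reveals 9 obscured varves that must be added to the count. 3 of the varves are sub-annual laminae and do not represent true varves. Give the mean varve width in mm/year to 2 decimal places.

Adjusted count: 15990 − 3 + 9 = 15996 varves.
Mean rate = 1728.9 mm / 15996 years ≈ 0.11 mm/year.

0.11 mm/year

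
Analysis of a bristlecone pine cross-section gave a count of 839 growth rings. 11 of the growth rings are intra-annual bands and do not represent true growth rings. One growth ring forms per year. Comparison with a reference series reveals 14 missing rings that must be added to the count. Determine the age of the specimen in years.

Adjusted count: 839 − 11 + 14 = 842 growth rings.
With a one-to-one growth ring periodicity this is 842 years.

842 yr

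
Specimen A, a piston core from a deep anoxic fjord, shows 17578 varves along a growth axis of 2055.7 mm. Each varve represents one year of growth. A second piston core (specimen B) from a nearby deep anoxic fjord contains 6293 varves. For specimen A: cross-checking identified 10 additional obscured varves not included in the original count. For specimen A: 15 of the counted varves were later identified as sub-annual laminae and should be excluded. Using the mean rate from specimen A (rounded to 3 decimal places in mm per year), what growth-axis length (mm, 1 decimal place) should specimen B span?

Specimen A: true varve count = 17578 − 15 + 10 = 17573.
A: Extension rate ≈ 2055.7 / 17573 = 0.117 mm per year.
Length of B = 0.117 × 6293 = 736.3 mm.

736.3 mm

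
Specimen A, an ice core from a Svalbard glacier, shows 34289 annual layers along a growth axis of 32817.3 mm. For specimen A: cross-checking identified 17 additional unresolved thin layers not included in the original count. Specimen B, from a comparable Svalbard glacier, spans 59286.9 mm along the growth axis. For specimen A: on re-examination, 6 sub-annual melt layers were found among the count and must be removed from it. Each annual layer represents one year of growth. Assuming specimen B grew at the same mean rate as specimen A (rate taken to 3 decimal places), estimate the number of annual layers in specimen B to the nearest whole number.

Specimen A: adjusted count: 34289 − 6 + 17 = 34300 annual layers.
A: Extension rate ≈ 32817.3 / 34300 = 0.957 mm/year.
For B, 59286.9 / 0.957 = 61950.78 years ≈ 61951 annual layers.

61951 annual layers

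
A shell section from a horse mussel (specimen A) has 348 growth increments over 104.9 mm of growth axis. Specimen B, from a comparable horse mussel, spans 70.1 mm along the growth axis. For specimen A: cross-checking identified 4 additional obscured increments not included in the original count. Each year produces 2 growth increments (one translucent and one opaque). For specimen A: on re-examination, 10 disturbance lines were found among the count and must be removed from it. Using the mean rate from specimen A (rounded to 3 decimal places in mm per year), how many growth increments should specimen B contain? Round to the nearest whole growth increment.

229 growth increments

Specimen A: adjusted count: 348 − 10 + 4 = 342 growth increments.
Specimen A: dividing by 2 growth increments per year: 342 / 2 = 171 years.
A: Mean rate = 104.9 mm / 171 years ≈ 0.613 mm/yr.
B spans 70.1 / 0.613 = 114.36 years; at 2 growth increments per year that is 114.36 × 2 ≈ 229 growth increments.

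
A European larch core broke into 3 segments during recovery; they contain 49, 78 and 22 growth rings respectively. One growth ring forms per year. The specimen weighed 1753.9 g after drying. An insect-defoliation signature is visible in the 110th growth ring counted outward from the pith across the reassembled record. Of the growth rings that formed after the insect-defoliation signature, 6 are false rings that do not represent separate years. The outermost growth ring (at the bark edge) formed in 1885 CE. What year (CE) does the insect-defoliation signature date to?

Total growth rings = 49 + 78 + 22 = 149.
149 − 110 = 39 growth rings lie beyond the insect-defoliation signature toward the bark edge.
39 − 6 false = 33 true growth rings after the insect-defoliation signature.
Counting back 33 years from 1885 CE places the insect-defoliation signature in 1885 − 33 = 1852 CE.

1852 CE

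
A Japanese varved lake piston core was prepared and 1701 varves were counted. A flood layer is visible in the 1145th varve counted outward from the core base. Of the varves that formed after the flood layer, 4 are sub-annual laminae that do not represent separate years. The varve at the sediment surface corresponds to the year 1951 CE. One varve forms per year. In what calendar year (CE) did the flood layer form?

1399 CE

The flood layer sits at varve 1145 from the core base, so 1701 − 1145 = 556 varves formed after it.
556 − 4 false = 552 true varves after the flood layer.
1951 − 552 = 1399 CE.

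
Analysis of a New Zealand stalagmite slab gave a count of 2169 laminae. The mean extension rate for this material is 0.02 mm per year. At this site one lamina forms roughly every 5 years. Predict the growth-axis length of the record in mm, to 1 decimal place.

2169 laminae at 5 years each span 2169 × 5 = 10845 years.
Predicted length = 0.02 mm/year × 10845 years = 216.9 mm.

216.9 mm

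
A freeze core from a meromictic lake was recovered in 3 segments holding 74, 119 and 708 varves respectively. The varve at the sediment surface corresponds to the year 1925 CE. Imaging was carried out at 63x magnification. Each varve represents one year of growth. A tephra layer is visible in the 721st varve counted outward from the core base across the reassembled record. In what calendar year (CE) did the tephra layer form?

Total varves = 74 + 119 + 708 = 901.
901 − 721 = 180 varves lie beyond the tephra layer toward the sediment surface.
1925 − 180 = 1745 CE.

1745 CE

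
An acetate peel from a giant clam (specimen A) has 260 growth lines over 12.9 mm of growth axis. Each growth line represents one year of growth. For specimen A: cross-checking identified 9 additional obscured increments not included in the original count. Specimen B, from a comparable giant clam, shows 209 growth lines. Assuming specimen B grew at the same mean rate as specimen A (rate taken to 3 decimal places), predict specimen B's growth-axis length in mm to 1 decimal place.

Specimen A: after corrections the count is 260 + 9 = 269 growth lines.
A: Extension rate ≈ 12.9 / 269 = 0.048 mm per year.
B's length ≈ 0.048 × 209 = 10.0 mm.

10.0 mm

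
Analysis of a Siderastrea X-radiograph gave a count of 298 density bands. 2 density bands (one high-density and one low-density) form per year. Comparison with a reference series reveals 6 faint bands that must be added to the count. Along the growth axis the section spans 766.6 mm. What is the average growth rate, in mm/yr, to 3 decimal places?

Adjusted count: 298 + 6 = 304 density bands.
304 density bands at 2 per year is 304 / 2 = 152 years.
766.6 mm over 152 years gives 766.6 / 152 ≈ 5.043 mm/yr.

5.043 mm/yr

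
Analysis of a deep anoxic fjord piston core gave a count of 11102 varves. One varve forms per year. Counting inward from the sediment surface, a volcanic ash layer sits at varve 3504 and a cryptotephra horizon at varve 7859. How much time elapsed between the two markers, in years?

7859 − 3504 = 4355 varves lie between the two events.
One varve per year makes the interval 4355 years.

4355 years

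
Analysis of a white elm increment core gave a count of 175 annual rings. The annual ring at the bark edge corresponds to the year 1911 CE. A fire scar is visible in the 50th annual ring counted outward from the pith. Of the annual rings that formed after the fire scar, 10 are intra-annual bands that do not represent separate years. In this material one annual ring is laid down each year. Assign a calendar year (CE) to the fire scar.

1796 CE

Between annual ring 50 and the bark edge there are 175 − 50 = 125 annual rings.
Removing the 10 false annual rings leaves 125 − 10 = 115 true annual rings beyond the fire scar.
The annual ring at the bark edge is 1911 CE, so the fire scar dates to 1911 − 115 = 1796 CE.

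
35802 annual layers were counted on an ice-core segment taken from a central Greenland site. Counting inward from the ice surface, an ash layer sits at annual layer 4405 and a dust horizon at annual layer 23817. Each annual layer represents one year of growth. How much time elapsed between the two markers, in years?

19412 years

23817 − 4405 = 19412 annual layers lie between the two events.
That is 19412 years at one annual layer per year.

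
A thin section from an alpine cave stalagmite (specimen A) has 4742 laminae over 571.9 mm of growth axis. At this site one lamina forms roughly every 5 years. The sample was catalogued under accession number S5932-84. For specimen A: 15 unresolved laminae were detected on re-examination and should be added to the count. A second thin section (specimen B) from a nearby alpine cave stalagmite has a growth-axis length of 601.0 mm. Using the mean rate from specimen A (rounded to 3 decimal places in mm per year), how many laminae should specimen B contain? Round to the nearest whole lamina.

Specimen A: adjusted count: 4742 + 15 = 4757 laminae.
Specimen A: multiplying by 5 years per lamina: 4757 × 5 = 23785 years.
A: Extension rate ≈ 571.9 / 23785 = 0.024 mm/year.
Specimen B: 601.0 mm / 0.024 mm per year = 25041.67 years; at 5 years per lamina that is 25041.67 / 5 ≈ 5008 laminae.

5008 laminae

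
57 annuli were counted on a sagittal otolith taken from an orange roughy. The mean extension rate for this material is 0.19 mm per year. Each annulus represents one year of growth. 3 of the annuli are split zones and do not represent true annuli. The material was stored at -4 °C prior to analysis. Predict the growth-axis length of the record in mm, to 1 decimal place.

10.3 mm

After corrections the count is 57 − 3 = 54 annuli.
Predicted length = 0.19 mm/year × 54 years = 10.3 mm.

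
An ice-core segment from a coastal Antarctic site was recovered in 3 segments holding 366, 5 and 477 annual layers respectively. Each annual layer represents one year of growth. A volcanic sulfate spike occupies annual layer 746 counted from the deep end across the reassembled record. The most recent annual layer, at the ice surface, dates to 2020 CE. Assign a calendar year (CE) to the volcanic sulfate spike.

1918 CE

Total annual layers = 366 + 5 + 477 = 848.
The volcanic sulfate spike sits at annual layer 746 from the deep end, so 848 − 746 = 102 annual layers formed after it.
Counting back 102 years from 2020 CE places the volcanic sulfate spike in 2020 − 102 = 1918 CE.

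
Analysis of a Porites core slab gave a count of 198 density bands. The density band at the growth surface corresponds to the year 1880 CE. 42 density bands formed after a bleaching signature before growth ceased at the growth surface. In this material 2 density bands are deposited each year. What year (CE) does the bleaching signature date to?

42 density bands post-date the bleaching signature.
Dividing by 2 density bands per year: 42 / 2 = 21 years.
1880 − 21 = 1859 CE.

1859 CE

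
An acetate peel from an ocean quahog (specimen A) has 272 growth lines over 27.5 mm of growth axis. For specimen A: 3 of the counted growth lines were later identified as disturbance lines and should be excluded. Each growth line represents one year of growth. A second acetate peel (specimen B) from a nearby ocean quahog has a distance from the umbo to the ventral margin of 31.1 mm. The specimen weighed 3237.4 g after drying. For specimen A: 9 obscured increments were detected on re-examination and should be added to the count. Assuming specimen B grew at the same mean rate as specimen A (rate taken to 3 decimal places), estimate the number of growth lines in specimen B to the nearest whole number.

314 growth lines

Specimen A: true growth line count = 272 − 3 + 9 = 278.
A: 27.5 mm over 278 years gives 27.5 / 278 ≈ 0.099 mm/yr.
Specimen B: 31.1 mm / 0.099 mm per year = 314.14 years ≈ 314 growth lines.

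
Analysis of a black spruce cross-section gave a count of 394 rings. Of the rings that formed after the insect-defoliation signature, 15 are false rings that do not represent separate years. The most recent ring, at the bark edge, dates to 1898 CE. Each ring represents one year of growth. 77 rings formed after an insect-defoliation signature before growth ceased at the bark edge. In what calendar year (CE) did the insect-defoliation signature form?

1836 CE

77 rings formed after the insect-defoliation signature.
Excluding 15 false rings: 77 − 15 = 62.
1898 − 62 = 1836 CE.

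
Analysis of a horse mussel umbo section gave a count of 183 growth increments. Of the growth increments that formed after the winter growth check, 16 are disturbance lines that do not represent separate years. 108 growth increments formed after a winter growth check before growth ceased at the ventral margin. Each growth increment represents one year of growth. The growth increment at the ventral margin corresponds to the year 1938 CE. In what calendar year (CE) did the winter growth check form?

1846 CE

108 growth increments formed after the winter growth check.
108 − 16 false = 92 true growth increments after the winter growth check.
1938 − 92 = 1846 CE.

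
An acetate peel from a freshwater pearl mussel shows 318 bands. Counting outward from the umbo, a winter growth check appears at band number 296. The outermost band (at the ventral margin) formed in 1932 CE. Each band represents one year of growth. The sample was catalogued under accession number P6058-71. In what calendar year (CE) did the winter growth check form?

1910 CE

The winter growth check sits at band 296 from the umbo, so 318 − 296 = 22 bands formed after it.
1932 − 22 = 1910 CE.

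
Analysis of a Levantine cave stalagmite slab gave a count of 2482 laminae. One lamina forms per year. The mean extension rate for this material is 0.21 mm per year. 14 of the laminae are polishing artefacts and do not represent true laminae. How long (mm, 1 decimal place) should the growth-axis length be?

True lamina count = 2482 − 14 = 2468.
2468 years at 0.21 mm/year gives 0.21 × 2468 = 518.3 mm.

518.3 mm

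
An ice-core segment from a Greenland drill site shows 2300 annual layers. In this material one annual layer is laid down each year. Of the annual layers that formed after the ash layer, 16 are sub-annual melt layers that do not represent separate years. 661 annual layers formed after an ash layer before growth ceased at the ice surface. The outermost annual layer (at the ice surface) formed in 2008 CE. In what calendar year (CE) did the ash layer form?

1363 CE

661 annual layers formed after the ash layer.
Excluding 16 false annual layers: 661 − 16 = 645.
The annual layer at the ice surface is 2008 CE, so the ash layer dates to 2008 − 645 = 1363 CE.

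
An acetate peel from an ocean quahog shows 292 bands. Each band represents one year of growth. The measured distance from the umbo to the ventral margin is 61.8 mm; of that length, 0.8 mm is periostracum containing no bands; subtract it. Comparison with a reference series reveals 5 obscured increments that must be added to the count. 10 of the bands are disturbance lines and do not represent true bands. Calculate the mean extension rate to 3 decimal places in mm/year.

Adjusted count: 292 − 10 + 5 = 287 bands.
Removing the 0.8 mm offcut leaves 61.8 − 0.8 = 61.0 mm.
Mean rate = 61.0 mm / 287 years ≈ 0.213 mm/year.

0.213 mm/year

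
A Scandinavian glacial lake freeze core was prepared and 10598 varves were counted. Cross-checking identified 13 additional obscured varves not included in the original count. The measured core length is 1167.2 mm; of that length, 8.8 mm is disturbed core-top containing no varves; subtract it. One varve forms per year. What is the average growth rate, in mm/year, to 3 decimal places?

True varve count = 10598 + 13 = 10611.
The growth record spans 1167.2 − 8.8 = 1158.4 mm.
Mean rate = 1158.4 mm / 10611 years ≈ 0.109 mm/year.

0.109 mm/year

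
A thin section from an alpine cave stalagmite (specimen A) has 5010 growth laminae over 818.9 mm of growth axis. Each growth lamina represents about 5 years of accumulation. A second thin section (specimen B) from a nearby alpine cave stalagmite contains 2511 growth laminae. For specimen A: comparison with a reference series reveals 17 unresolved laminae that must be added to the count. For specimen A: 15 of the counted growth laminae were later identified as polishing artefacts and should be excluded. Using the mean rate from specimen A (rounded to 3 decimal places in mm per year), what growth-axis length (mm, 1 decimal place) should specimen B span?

Specimen A: correcting the raw count gives 5010 − 15 + 17 = 5012 true growth laminae.
Specimen A: at 5 years per growth lamina, 5012 × 5 = 25060 years.
A: Extension rate ≈ 818.9 / 25060 = 0.033 mm per year.
Specimen B: 2511 growth laminae at 5 years each span 2511 × 5 = 12555 years. B's length ≈ 0.033 × 12555 = 414.3 mm.

414.3 mm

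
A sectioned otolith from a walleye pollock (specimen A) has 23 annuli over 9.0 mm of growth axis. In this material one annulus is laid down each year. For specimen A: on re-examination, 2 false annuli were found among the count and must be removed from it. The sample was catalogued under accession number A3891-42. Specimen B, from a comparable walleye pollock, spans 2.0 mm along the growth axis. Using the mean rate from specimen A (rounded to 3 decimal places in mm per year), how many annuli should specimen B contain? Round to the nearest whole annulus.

Specimen A: true annulus count = 23 − 2 = 21.
A: 9.0 mm over 21 years gives 9.0 / 21 ≈ 0.429 mm/year.
B spans 2.0 / 0.429 = 4.66 years ≈ 5 annuli.

5 annuli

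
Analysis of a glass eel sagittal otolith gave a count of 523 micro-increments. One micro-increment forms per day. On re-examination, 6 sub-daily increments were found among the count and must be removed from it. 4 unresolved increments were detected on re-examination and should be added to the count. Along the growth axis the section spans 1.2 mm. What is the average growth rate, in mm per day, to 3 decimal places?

0.002 mm per day

After corrections the count is 523 − 6 + 4 = 521 micro-increments.
Extension rate ≈ 1.2 / 521 = 0.002 mm per day.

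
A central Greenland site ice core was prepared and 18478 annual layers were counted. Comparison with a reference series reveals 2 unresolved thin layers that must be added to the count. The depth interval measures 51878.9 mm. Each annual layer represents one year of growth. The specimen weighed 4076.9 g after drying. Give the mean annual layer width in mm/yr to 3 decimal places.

2.807 mm/yr

Adjusted count: 18478 + 2 = 18480 annual layers.
Mean rate = 51878.9 mm / 18480 years ≈ 2.807 mm/yr.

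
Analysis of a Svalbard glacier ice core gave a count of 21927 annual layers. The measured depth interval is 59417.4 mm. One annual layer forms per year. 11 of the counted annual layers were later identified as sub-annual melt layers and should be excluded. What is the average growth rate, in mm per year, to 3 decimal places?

Adjusted count: 21927 − 11 = 21916 annual layers.
Mean rate = 59417.4 mm / 21916 years ≈ 2.711 mm per year.

2.711 mm per year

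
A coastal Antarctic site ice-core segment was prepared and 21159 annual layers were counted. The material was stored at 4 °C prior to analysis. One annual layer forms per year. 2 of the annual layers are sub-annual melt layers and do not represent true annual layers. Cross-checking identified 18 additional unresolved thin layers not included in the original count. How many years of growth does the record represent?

Adjusted count: 21159 − 2 + 18 = 21175 annual layers.
With a one-to-one annual layer periodicity this is 21175 years.

21175 years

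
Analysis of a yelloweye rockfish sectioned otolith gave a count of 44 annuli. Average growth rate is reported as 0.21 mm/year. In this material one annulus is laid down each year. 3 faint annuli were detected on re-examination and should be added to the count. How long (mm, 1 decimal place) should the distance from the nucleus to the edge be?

9.9 mm

Correcting the raw count gives 44 + 3 = 47 true annuli.
47 years at 0.21 mm/year gives 0.21 × 47 = 9.9 mm.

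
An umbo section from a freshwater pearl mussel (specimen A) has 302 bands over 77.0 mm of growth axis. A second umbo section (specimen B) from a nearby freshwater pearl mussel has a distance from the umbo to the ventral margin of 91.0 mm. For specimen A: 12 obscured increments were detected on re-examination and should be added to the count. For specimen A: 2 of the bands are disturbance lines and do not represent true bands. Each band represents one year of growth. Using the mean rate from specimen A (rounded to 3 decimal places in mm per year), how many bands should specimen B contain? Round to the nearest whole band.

368 bands

Specimen A: true band count = 302 − 2 + 12 = 312.
A: 77.0 mm over 312 years gives 77.0 / 312 ≈ 0.247 mm/year.
For B, 91.0 / 0.247 = 368.42 years ≈ 368 bands.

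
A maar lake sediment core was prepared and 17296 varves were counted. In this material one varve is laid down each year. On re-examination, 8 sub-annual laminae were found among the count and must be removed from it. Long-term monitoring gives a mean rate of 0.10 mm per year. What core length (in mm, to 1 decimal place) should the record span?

Correcting the raw count gives 17296 − 8 = 17288 true varves.
17288 years at 0.10 mm/year gives 0.10 × 17288 = 1728.8 mm.

1728.8 mm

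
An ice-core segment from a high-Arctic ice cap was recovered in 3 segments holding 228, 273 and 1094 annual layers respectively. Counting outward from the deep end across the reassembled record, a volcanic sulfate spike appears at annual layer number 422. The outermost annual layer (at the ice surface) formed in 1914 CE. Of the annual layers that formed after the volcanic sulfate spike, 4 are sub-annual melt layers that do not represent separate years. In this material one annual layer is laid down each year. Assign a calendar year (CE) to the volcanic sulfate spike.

Total annual layers = 228 + 273 + 1094 = 1595.
The volcanic sulfate spike sits at annual layer 422 from the deep end, so 1595 − 422 = 1173 annual layers formed after it.
Removing the 4 false annual layers leaves 1173 − 4 = 1169 true annual layers beyond the volcanic sulfate spike.
Counting back 1169 years from 1914 CE places the volcanic sulfate spike in 1914 − 1169 = 745 CE.

745 CE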